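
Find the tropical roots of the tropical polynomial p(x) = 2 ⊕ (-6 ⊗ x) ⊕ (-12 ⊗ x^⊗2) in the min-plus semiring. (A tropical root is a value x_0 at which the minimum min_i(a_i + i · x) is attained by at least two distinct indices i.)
Roots: {6, 8}

Each tropical root is a break point of the lower envelope of the lines y = a_i + i · x (there are 3 lines, with slopes 0, 1, ..., 2). Only the lines that attain the minimum somewhere contribute to roots; other lines are dominated. Here the surviving (envelope) indices are i = 2, i = 1, i = 0.
Intersections between consecutive envelope lines give the roots: for adjacent envelope indices i < j the intersection is x = (a_i − a_j) / (j − i). Reading off the sorted break points: {6, 8}.
Verification: at each break x_0, at least two indices attain the minimum of min_i(a_i + i · x_0).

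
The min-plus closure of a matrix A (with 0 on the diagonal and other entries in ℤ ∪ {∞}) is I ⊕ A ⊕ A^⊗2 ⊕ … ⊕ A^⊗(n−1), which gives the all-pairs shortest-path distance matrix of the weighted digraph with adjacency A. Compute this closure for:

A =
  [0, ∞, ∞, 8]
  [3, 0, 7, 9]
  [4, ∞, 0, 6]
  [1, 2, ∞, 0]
Closure =
  [0, 10, 17, 8]
  [3, 0, 7, 9]
  [4, 8, 0, 6]
  [1, 2, 9, 0]

This is the Floyd-Warshall all-pairs shortest-path computation. For each intermediate vertex k = 0, 1, …, 3, update dist[i][j] ← min(dist[i][j], dist[i][k] + dist[k][j]). The final matrix gives, for each (i, j), the minimum total weight of any directed path from i to j (possibly empty when i = j).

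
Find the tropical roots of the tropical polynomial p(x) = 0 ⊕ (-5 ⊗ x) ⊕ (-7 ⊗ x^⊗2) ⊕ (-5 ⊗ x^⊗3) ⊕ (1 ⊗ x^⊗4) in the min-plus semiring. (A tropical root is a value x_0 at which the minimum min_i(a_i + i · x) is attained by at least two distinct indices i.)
Roots: {-6, -2, 2, 5}

Each tropical root is a break point of the lower envelope of the lines y = a_i + i · x (there are 5 lines, with slopes 0, 1, ..., 4). Only the lines that attain the minimum somewhere contribute to roots; other lines are dominated. Here the surviving (envelope) indices are i = 4, i = 3, i = 2, i = 1, i = 0.
Intersections between consecutive envelope lines give the roots: for adjacent envelope indices i < j the intersection is x = (a_i − a_j) / (j − i). Reading off the sorted break points: {-6, -2, 2, 5}.
Verification: at each break x_0, at least two indices attain the minimum of min_i(a_i + i · x_0).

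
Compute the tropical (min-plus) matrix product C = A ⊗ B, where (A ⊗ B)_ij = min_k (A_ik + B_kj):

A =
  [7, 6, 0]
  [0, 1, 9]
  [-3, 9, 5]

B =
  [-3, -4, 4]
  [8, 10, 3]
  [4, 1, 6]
A ⊗ B =
  [4, 1, 6]
  [-3, -4, 4]
  [-6, -7, 1]

Apply the min-plus product entry-by-entry:
  C[0][0] = min over k of (A[0][0] + B[0][0] = 7 + -3 = 4, A[0][1] + B[1][0] = 6 + 8 = 14, A[0][2] + B[2][0] = 0 + 4 = 4) = 4 (attained at k = 0)
  C[0][1] = min over k of (A[0][0] + B[0][1] = 7 + -4 = 3, A[0][1] + B[1][1] = 6 + 10 = 16, A[0][2] + B[2][1] = 0 + 1 = 1) = 1 (attained at k = 2)
  C[0][2] = min over k of (A[0][0] + B[0][2] = 7 + 4 = 11, A[0][1] + B[1][2] = 6 + 3 = 9, A[0][2] + B[2][2] = 0 + 6 = 6) = 6 (attained at k = 2)
  C[1][0] = min over k of (A[1][0] + B[0][0] = 0 + -3 = -3, A[1][1] + B[1][0] = 1 + 8 = 9, A[1][2] + B[2][0] = 9 + 4 = 13) = -3 (attained at k = 0)
  C[1][1] = min over k of (A[1][0] + B[0][1] = 0 + -4 = -4, A[1][1] + B[1][1] = 1 + 10 = 11, A[1][2] + B[2][1] = 9 + 1 = 10) = -4 (attained at k = 0)
  C[1][2] = min over k of (A[1][0] + B[0][2] = 0 + 4 = 4, A[1][1] + B[1][2] = 1 + 3 = 4, A[1][2] + B[2][2] = 9 + 6 = 15) = 4 (attained at k = 0)
  C[2][0] = min over k of (A[2][0] + B[0][0] = -3 + -3 = -6, A[2][1] + B[1][0] = 9 + 8 = 17, A[2][2] + B[2][0] = 5 + 4 = 9) = -6 (attained at k = 0)
  C[2][1] = min over k of (A[2][0] + B[0][1] = -3 + -4 = -7, A[2][1] + B[1][1] = 9 + 10 = 19, A[2][2] + B[2][1] = 5 + 1 = 6) = -7 (attained at k = 0)
  C[2][2] = min over k of (A[2][0] + B[0][2] = -3 + 4 = 1, A[2][1] + B[1][2] = 9 + 3 = 12, A[2][2] + B[2][2] = 5 + 6 = 11) = 1 (attained at k = 0)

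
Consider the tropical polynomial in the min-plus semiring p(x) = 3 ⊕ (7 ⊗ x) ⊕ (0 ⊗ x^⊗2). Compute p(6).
p(6) = 3

A tropical monomial a ⊗ x^⊗i evaluates to a + i · x. Evaluating each term at x = 6:
  Term 0 contributes 3 + 0 · 6 = 3
  Term 1 contributes 7 + 1 · 6 = 13
  Term 2 contributes 0 + 2 · 6 = 12
p(6) = ⊕ of these = min[3, 13, 12] = 3.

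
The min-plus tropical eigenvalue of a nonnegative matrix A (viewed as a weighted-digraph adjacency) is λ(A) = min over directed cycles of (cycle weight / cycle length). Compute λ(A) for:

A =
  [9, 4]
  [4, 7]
λ(A) = 4

Enumerate directed cycles and compute their means (weight / length). Sample:
  cycle 0 → 0: weight = 9, length = 1, mean = 9/1 ≈ 9.000
  cycle 1 → 1: weight = 7, length = 1, mean = 7/1 ≈ 7.000
  cycle 0 → 1 → 0: weight = 8, length = 2, mean = 8/2 ≈ 4.000
  cycle 1 → 0 → 1: weight = 8, length = 2, mean = 8/2 ≈ 4.000
Minimum mean = 4.000, attained e.g. along the cycle 0 → 1 → 0 with weight 8 and length 2. So λ(A) = 8/2 = 4.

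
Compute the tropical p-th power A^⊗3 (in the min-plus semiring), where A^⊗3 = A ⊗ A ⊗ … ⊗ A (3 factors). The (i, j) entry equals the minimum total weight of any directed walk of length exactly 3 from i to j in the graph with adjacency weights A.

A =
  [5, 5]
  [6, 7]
A^⊗3 =
  [15, 15]
  [16, 16]

Each entry (A^⊗3)_ij equals the minimum over all length-3 walks i = v_0 → v_1 → … → v_3 = j of Σ_t A[v_t][v_{t+1}]. For example, for (i, j) = (0, 1) we minimise over 4 possible intermediate vertex sequences; the minimum is 15, attained along the walk 0 → 0 → 0 → 1.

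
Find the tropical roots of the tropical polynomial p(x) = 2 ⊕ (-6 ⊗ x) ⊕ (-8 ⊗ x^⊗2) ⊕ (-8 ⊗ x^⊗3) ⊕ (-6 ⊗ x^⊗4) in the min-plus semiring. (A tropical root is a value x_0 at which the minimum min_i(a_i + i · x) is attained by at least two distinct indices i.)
Roots: {-2, 0, 2, 8}

Each tropical root is a break point of the lower envelope of the lines y = a_i + i · x (there are 5 lines, with slopes 0, 1, ..., 4). Only the lines that attain the minimum somewhere contribute to roots; other lines are dominated. Here the surviving (envelope) indices are i = 4, i = 3, i = 2, i = 1, i = 0.
Intersections between consecutive envelope lines give the roots: for adjacent envelope indices i < j the intersection is x = (a_i − a_j) / (j − i). Reading off the sorted break points: {-2, 0, 2, 8}.
Verification: at each break x_0, at least two indices attain the minimum of min_i(a_i + i · x_0).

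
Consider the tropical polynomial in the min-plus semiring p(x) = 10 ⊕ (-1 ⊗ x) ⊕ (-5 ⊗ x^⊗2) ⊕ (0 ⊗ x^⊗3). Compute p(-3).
p(-3) = -11

A tropical monomial a ⊗ x^⊗i evaluates to a + i · x. Evaluating each term at x = -3:
  Term 0 contributes 10 + 0 · -3 = 10
  Term 1 contributes -1 + 1 · -3 = -4
  Term 2 contributes -5 + 2 · -3 = -11
  Term 3 contributes 0 + 3 · -3 = -9
p(-3) = ⊕ of these = min[10, -4, -11, -9] = -11.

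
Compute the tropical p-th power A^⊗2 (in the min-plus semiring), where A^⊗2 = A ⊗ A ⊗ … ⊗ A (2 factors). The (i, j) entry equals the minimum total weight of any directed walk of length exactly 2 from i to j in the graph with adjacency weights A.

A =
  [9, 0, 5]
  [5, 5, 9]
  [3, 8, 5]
A^⊗2 =
  [5, 5, 9]
  [10, 5, 10]
  [8, 3, 8]

Each entry (A^⊗2)_ij equals the minimum over all length-2 walks i = v_0 → v_1 → … → v_2 = j of Σ_t A[v_t][v_{t+1}]. For example, for (i, j) = (0, 2) we minimise over 3 possible intermediate vertex sequences; the minimum is 9, attained along the walk 0 → 1 → 2.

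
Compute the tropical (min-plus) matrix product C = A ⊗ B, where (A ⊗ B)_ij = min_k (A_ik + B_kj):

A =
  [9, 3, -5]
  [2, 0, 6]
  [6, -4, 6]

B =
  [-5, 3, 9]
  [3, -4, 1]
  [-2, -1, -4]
A ⊗ B =
  [-7, -6, -9]
  [-3, -4, 1]
  [-1, -8, -3]

Apply the min-plus product entry-by-entry:
  C[0][0] = min over k of (A[0][0] + B[0][0] = 9 + -5 = 4, A[0][1] + B[1][0] = 3 + 3 = 6, A[0][2] + B[2][0] = -5 + -2 = -7) = -7 (attained at k = 2)
  C[0][1] = min over k of (A[0][0] + B[0][1] = 9 + 3 = 12, A[0][1] + B[1][1] = 3 + -4 = -1, A[0][2] + B[2][1] = -5 + -1 = -6) = -6 (attained at k = 2)
  C[0][2] = min over k of (A[0][0] + B[0][2] = 9 + 9 = 18, A[0][1] + B[1][2] = 3 + 1 = 4, A[0][2] + B[2][2] = -5 + -4 = -9) = -9 (attained at k = 2)
  C[1][0] = min over k of (A[1][0] + B[0][0] = 2 + -5 = -3, A[1][1] + B[1][0] = 0 + 3 = 3, A[1][2] + B[2][0] = 6 + -2 = 4) = -3 (attained at k = 0)
  C[1][1] = min over k of (A[1][0] + B[0][1] = 2 + 3 = 5, A[1][1] + B[1][1] = 0 + -4 = -4, A[1][2] + B[2][1] = 6 + -1 = 5) = -4 (attained at k = 1)
  C[1][2] = min over k of (A[1][0] + B[0][2] = 2 + 9 = 11, A[1][1] + B[1][2] = 0 + 1 = 1, A[1][2] + B[2][2] = 6 + -4 = 2) = 1 (attained at k = 1)
  C[2][0] = min over k of (A[2][0] + B[0][0] = 6 + -5 = 1, A[2][1] + B[1][0] = -4 + 3 = -1, A[2][2] + B[2][0] = 6 + -2 = 4) = -1 (attained at k = 1)
  C[2][1] = min over k of (A[2][0] + B[0][1] = 6 + 3 = 9, A[2][1] + B[1][1] = -4 + -4 = -8, A[2][2] + B[2][1] = 6 + -1 = 5) = -8 (attained at k = 1)
  C[2][2] = min over k of (A[2][0] + B[0][2] = 6 + 9 = 15, A[2][1] + B[1][2] = -4 + 1 = -3, A[2][2] + B[2][2] = 6 + -4 = 2) = -3 (attained at k = 1)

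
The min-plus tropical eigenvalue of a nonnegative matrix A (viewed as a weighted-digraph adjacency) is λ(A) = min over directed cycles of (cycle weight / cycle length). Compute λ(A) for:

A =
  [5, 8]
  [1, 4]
λ(A) = 4

Enumerate directed cycles and compute their means (weight / length). Sample:
  cycle 0 → 0: weight = 5, length = 1, mean = 5/1 ≈ 5.000
  cycle 1 → 1: weight = 4, length = 1, mean = 4/1 ≈ 4.000
  cycle 0 → 1 → 0: weight = 9, length = 2, mean = 9/2 ≈ 4.500
  cycle 1 → 0 → 1: weight = 9, length = 2, mean = 9/2 ≈ 4.500
Minimum mean = 4.000, attained e.g. along the cycle 1 → 1 with weight 4 and length 1. So λ(A) = 4/1 = 4.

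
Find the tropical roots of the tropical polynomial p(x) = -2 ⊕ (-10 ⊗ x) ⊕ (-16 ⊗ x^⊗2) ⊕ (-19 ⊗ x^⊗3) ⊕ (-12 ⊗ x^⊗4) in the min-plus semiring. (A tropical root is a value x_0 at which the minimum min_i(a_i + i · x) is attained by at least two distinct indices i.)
Roots: {-7, 3, 6, 8}

Each tropical root is a break point of the lower envelope of the lines y = a_i + i · x (there are 5 lines, with slopes 0, 1, ..., 4). Only the lines that attain the minimum somewhere contribute to roots; other lines are dominated. Here the surviving (envelope) indices are i = 4, i = 3, i = 2, i = 1, i = 0.
Intersections between consecutive envelope lines give the roots: for adjacent envelope indices i < j the intersection is x = (a_i − a_j) / (j − i). Reading off the sorted break points: {-7, 3, 6, 8}.
Verification: at each break x_0, at least two indices attain the minimum of min_i(a_i + i · x_0).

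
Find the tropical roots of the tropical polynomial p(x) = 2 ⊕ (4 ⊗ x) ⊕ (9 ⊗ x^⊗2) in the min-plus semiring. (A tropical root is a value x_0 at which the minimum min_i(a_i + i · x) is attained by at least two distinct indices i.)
Roots: {-5, -2}

Each tropical root is a break point of the lower envelope of the lines y = a_i + i · x (there are 3 lines, with slopes 0, 1, ..., 2). Only the lines that attain the minimum somewhere contribute to roots; other lines are dominated. Here the surviving (envelope) indices are i = 2, i = 1, i = 0.
Intersections between consecutive envelope lines give the roots: for adjacent envelope indices i < j the intersection is x = (a_i − a_j) / (j − i). Reading off the sorted break points: {-5, -2}.
Verification: at each break x_0, at least two indices attain the minimum of min_i(a_i + i · x_0).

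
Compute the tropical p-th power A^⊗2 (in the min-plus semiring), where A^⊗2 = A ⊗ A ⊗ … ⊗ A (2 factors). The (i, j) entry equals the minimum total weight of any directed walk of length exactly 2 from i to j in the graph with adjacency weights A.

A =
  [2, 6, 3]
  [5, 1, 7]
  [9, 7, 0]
A^⊗2 =
  [4, 7, 3]
  [6, 2, 7]
  [9, 7, 0]

Each entry (A^⊗2)_ij equals the minimum over all length-2 walks i = v_0 → v_1 → … → v_2 = j of Σ_t A[v_t][v_{t+1}]. For example, for (i, j) = (0, 2) we minimise over 3 possible intermediate vertex sequences; the minimum is 3, attained along the walk 0 → 2 → 2.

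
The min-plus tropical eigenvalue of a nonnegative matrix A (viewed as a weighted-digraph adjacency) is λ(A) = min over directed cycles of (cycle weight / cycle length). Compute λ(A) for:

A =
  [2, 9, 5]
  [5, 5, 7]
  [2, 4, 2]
λ(A) = 2

Enumerate directed cycles and compute their means (weight / length). Sample:
  cycle 0 → 0: weight = 2, length = 1, mean = 2/1 ≈ 2.000
  cycle 1 → 1: weight = 5, length = 1, mean = 5/1 ≈ 5.000
  cycle 2 → 2: weight = 2, length = 1, mean = 2/1 ≈ 2.000
  cycle 0 → 1 → 0: weight = 14, length = 2, mean = 14/2 ≈ 7.000
  cycle 0 → 2 → 0: weight = 7, length = 2, mean = 7/2 ≈ 3.500
  cycle 1 → 0 → 1: weight = 14, length = 2, mean = 14/2 ≈ 7.000
Minimum mean = 2.000, attained e.g. along the cycle 0 → 0 with weight 2 and length 1. So λ(A) = 2/1 = 2.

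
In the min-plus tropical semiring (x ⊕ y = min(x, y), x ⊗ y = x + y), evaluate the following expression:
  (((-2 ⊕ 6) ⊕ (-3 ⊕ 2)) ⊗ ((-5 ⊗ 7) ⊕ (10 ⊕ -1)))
(((-2 ⊕ 6) ⊕ (-3 ⊕ 2)) ⊗ ((-5 ⊗ 7) ⊕ (10 ⊕ -1))) = -4

Expand innermost to outermost. Recall ⊕ takes the minimum of its arguments and ⊗ takes their sum. Working out the expression (((-2 ⊕ 6) ⊕ (-3 ⊕ 2)) ⊗ ((-5 ⊗ 7) ⊕ (10 ⊕ -1))) gives -4.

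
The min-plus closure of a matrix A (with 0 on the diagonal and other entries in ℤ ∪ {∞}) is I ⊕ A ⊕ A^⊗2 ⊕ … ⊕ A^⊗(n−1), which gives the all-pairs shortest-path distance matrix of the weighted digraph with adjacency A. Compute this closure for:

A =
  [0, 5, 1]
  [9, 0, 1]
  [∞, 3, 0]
Closure =
  [0, 4, 1]
  [9, 0, 1]
  [12, 3, 0]

This is the Floyd-Warshall all-pairs shortest-path computation. For each intermediate vertex k = 0, 1, …, 2, update dist[i][j] ← min(dist[i][j], dist[i][k] + dist[k][j]). The final matrix gives, for each (i, j), the minimum total weight of any directed path from i to j (possibly empty when i = j).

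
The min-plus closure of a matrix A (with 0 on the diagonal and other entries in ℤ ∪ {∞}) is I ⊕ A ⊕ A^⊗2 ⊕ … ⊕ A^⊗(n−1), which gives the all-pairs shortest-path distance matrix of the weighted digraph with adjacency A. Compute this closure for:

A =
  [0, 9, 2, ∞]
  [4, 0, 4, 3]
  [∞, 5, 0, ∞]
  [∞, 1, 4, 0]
Closure =
  [0, 7, 2, 10]
  [4, 0, 4, 3]
  [9, 5, 0, 8]
  [5, 1, 4, 0]

This is the Floyd-Warshall all-pairs shortest-path computation. For each intermediate vertex k = 0, 1, …, 3, update dist[i][j] ← min(dist[i][j], dist[i][k] + dist[k][j]). The final matrix gives, for each (i, j), the minimum total weight of any directed path from i to j (possibly empty when i = j).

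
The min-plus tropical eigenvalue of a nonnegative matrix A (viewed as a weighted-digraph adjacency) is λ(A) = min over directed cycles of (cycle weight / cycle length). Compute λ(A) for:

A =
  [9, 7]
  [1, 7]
λ(A) = 4

Enumerate directed cycles and compute their means (weight / length). Sample:
  cycle 0 → 0: weight = 9, length = 1, mean = 9/1 ≈ 9.000
  cycle 1 → 1: weight = 7, length = 1, mean = 7/1 ≈ 7.000
  cycle 0 → 1 → 0: weight = 8, length = 2, mean = 8/2 ≈ 4.000
  cycle 1 → 0 → 1: weight = 8, length = 2, mean = 8/2 ≈ 4.000
Minimum mean = 4.000, attained e.g. along the cycle 0 → 1 → 0 with weight 8 and length 2. So λ(A) = 8/2 = 4.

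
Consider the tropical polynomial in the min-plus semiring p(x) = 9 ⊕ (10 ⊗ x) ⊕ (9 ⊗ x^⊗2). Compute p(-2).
p(-2) = 5

A tropical monomial a ⊗ x^⊗i evaluates to a + i · x. Evaluating each term at x = -2:
  Term 0 contributes 9 + 0 · -2 = 9
  Term 1 contributes 10 + 1 · -2 = 8
  Term 2 contributes 9 + 2 · -2 = 5
p(-2) = ⊕ of these = min[9, 8, 5] = 5.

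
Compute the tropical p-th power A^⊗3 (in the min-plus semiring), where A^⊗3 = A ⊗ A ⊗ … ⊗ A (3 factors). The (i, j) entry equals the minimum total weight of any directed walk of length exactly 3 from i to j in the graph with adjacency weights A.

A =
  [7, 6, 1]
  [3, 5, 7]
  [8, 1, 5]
A^⊗3 =
  [5, 7, 9]
  [11, 5, 9]
  [9, 9, 5]

Each entry (A^⊗3)_ij equals the minimum over all length-3 walks i = v_0 → v_1 → … → v_3 = j of Σ_t A[v_t][v_{t+1}]. For example, for (i, j) = (0, 2) we minimise over 9 possible intermediate vertex sequences; the minimum is 9, attained along the walk 0 → 2 → 1 → 2.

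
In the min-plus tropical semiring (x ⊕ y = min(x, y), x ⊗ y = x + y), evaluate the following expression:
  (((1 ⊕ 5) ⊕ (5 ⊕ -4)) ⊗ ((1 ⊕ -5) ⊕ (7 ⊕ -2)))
(((1 ⊕ 5) ⊕ (5 ⊕ -4)) ⊗ ((1 ⊕ -5) ⊕ (7 ⊕ -2))) = -9

Expand innermost to outermost. Recall ⊕ takes the minimum of its arguments and ⊗ takes their sum. Working out the expression (((1 ⊕ 5) ⊕ (5 ⊕ -4)) ⊗ ((1 ⊕ -5) ⊕ (7 ⊕ -2))) gives -9.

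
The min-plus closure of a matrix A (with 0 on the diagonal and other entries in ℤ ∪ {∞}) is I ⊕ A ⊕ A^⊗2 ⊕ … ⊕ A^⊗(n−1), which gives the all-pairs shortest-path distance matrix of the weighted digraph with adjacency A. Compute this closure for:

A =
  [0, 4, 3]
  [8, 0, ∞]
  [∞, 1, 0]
Closure =
  [0, 4, 3]
  [8, 0, 11]
  [9, 1, 0]

This is the Floyd-Warshall all-pairs shortest-path computation. For each intermediate vertex k = 0, 1, …, 2, update dist[i][j] ← min(dist[i][j], dist[i][k] + dist[k][j]). The final matrix gives, for each (i, j), the minimum total weight of any directed path from i to j (possibly empty when i = j).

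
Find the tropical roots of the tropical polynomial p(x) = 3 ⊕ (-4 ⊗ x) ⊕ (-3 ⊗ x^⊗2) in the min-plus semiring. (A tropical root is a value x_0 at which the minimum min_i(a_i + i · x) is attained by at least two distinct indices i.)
Roots: {-1, 7}

Each tropical root is a break point of the lower envelope of the lines y = a_i + i · x (there are 3 lines, with slopes 0, 1, ..., 2). Only the lines that attain the minimum somewhere contribute to roots; other lines are dominated. Here the surviving (envelope) indices are i = 2, i = 1, i = 0.
Intersections between consecutive envelope lines give the roots: for adjacent envelope indices i < j the intersection is x = (a_i − a_j) / (j − i). Reading off the sorted break points: {-1, 7}.
Verification: at each break x_0, at least two indices attain the minimum of min_i(a_i + i · x_0).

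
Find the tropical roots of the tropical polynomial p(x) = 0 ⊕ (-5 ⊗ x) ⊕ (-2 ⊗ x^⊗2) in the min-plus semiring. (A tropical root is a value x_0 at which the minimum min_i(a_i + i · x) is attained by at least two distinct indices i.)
Roots: {-3, 5}

Each tropical root is a break point of the lower envelope of the lines y = a_i + i · x (there are 3 lines, with slopes 0, 1, ..., 2). Only the lines that attain the minimum somewhere contribute to roots; other lines are dominated. Here the surviving (envelope) indices are i = 2, i = 1, i = 0.
Intersections between consecutive envelope lines give the roots: for adjacent envelope indices i < j the intersection is x = (a_i − a_j) / (j − i). Reading off the sorted break points: {-3, 5}.
Verification: at each break x_0, at least two indices attain the minimum of min_i(a_i + i · x_0).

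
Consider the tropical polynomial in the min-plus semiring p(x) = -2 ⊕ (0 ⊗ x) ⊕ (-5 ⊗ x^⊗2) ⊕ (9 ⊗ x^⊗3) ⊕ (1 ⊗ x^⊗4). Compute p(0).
p(0) = -5

A tropical monomial a ⊗ x^⊗i evaluates to a + i · x. Evaluating each term at x = 0:
  Term 0 contributes -2 + 0 · 0 = -2
  Term 1 contributes 0 + 1 · 0 = 0
  Term 2 contributes -5 + 2 · 0 = -5
  Term 3 contributes 9 + 3 · 0 = 9
  Term 4 contributes 1 + 4 · 0 = 1
p(0) = ⊕ of these = min[-2, 0, -5, 9, 1] = -5.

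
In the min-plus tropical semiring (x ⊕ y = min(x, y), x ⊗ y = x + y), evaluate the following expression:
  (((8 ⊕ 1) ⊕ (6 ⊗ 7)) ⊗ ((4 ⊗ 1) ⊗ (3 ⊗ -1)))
(((8 ⊕ 1) ⊕ (6 ⊗ 7)) ⊗ ((4 ⊗ 1) ⊗ (3 ⊗ -1))) = 8

Expand innermost to outermost. Recall ⊕ takes the minimum of its arguments and ⊗ takes their sum. Working out the expression (((8 ⊕ 1) ⊕ (6 ⊗ 7)) ⊗ ((4 ⊗ 1) ⊗ (3 ⊗ -1))) gives 8.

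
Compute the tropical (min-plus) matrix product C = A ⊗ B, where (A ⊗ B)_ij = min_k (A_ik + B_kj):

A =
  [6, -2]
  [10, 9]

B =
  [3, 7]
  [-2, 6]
A ⊗ B =
  [-4, 4]
  [7, 15]

Apply the min-plus product entry-by-entry:
  C[0][0] = min over k of (A[0][0] + B[0][0] = 6 + 3 = 9, A[0][1] + B[1][0] = -2 + -2 = -4) = -4 (attained at k = 1)
  C[0][1] = min over k of (A[0][0] + B[0][1] = 6 + 7 = 13, A[0][1] + B[1][1] = -2 + 6 = 4) = 4 (attained at k = 1)
  C[1][0] = min over k of (A[1][0] + B[0][0] = 10 + 3 = 13, A[1][1] + B[1][0] = 9 + -2 = 7) = 7 (attained at k = 1)
  C[1][1] = min over k of (A[1][0] + B[0][1] = 10 + 7 = 17, A[1][1] + B[1][1] = 9 + 6 = 15) = 15 (attained at k = 1)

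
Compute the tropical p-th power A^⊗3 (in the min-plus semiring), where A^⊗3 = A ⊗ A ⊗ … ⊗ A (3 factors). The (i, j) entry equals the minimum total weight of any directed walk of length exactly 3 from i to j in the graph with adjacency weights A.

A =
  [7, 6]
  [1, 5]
A^⊗3 =
  [12, 13]
  [8, 12]

Each entry (A^⊗3)_ij equals the minimum over all length-3 walks i = v_0 → v_1 → … → v_3 = j of Σ_t A[v_t][v_{t+1}]. For example, for (i, j) = (0, 1) we minimise over 4 possible intermediate vertex sequences; the minimum is 13, attained along the walk 0 → 1 → 0 → 1.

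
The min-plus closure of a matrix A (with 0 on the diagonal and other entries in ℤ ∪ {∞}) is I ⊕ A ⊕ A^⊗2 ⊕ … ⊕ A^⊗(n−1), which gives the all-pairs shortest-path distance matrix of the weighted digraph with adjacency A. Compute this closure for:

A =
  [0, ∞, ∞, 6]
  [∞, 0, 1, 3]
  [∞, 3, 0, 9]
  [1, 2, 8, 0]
Closure =
  [0, 8, 9, 6]
  [4, 0, 1, 3]
  [7, 3, 0, 6]
  [1, 2, 3, 0]

This is the Floyd-Warshall all-pairs shortest-path computation. For each intermediate vertex k = 0, 1, …, 3, update dist[i][j] ← min(dist[i][j], dist[i][k] + dist[k][j]). The final matrix gives, for each (i, j), the minimum total weight of any directed path from i to j (possibly empty when i = j).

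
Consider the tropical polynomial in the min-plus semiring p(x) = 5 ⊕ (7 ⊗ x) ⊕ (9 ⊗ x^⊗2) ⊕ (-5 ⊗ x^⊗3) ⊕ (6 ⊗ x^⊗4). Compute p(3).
p(3) = 4

A tropical monomial a ⊗ x^⊗i evaluates to a + i · x. Evaluating each term at x = 3:
  Term 0 contributes 5 + 0 · 3 = 5
  Term 1 contributes 7 + 1 · 3 = 10
  Term 2 contributes 9 + 2 · 3 = 15
  Term 3 contributes -5 + 3 · 3 = 4
  Term 4 contributes 6 + 4 · 3 = 18
p(3) = ⊕ of these = min[5, 10, 15, 4, 18] = 4.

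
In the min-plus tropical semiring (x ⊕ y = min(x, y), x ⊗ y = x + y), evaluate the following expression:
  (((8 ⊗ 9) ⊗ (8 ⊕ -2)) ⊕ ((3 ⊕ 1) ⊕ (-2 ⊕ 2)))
(((8 ⊗ 9) ⊗ (8 ⊕ -2)) ⊕ ((3 ⊕ 1) ⊕ (-2 ⊕ 2))) = -2

Expand innermost to outermost. Recall ⊕ takes the minimum of its arguments and ⊗ takes their sum. Working out the expression (((8 ⊗ 9) ⊗ (8 ⊕ -2)) ⊕ ((3 ⊕ 1) ⊕ (-2 ⊕ 2))) gives -2.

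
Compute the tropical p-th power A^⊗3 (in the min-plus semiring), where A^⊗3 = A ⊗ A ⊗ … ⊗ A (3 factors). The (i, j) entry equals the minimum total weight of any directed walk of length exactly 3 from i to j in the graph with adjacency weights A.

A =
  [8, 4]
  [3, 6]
A^⊗3 =
  [13, 11]
  [10, 13]

Each entry (A^⊗3)_ij equals the minimum over all length-3 walks i = v_0 → v_1 → … → v_3 = j of Σ_t A[v_t][v_{t+1}]. For example, for (i, j) = (0, 1) we minimise over 4 possible intermediate vertex sequences; the minimum is 11, attained along the walk 0 → 1 → 0 → 1.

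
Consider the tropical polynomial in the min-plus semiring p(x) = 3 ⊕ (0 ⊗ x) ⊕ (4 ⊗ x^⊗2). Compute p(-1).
p(-1) = -1

A tropical monomial a ⊗ x^⊗i evaluates to a + i · x. Evaluating each term at x = -1:
  Term 0 contributes 3 + 0 · -1 = 3
  Term 1 contributes 0 + 1 · -1 = -1
  Term 2 contributes 4 + 2 · -1 = 2
p(-1) = ⊕ of these = min[3, -1, 2] = -1.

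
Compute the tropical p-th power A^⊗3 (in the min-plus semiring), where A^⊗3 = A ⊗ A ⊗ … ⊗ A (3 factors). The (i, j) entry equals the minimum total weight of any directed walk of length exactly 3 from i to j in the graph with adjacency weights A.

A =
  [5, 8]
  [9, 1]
A^⊗3 =
  [15, 10]
  [11, 3]

Each entry (A^⊗3)_ij equals the minimum over all length-3 walks i = v_0 → v_1 → … → v_3 = j of Σ_t A[v_t][v_{t+1}]. For example, for (i, j) = (0, 1) we minimise over 4 possible intermediate vertex sequences; the minimum is 10, attained along the walk 0 → 1 → 1 → 1.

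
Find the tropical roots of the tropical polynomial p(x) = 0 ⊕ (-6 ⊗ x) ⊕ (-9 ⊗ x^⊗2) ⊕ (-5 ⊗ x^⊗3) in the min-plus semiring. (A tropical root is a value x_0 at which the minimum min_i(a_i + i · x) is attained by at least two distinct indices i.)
Roots: {-4, 3, 6}

Each tropical root is a break point of the lower envelope of the lines y = a_i + i · x (there are 4 lines, with slopes 0, 1, ..., 3). Only the lines that attain the minimum somewhere contribute to roots; other lines are dominated. Here the surviving (envelope) indices are i = 3, i = 2, i = 1, i = 0.
Intersections between consecutive envelope lines give the roots: for adjacent envelope indices i < j the intersection is x = (a_i − a_j) / (j − i). Reading off the sorted break points: {-4, 3, 6}.
Verification: at each break x_0, at least two indices attain the minimum of min_i(a_i + i · x_0).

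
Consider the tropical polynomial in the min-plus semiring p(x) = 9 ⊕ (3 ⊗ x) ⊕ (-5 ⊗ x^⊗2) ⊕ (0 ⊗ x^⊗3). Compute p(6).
p(6) = 7

A tropical monomial a ⊗ x^⊗i evaluates to a + i · x. Evaluating each term at x = 6:
  Term 0 contributes 9 + 0 · 6 = 9
  Term 1 contributes 3 + 1 · 6 = 9
  Term 2 contributes -5 + 2 · 6 = 7
  Term 3 contributes 0 + 3 · 6 = 18
p(6) = ⊕ of these = min[9, 9, 7, 18] = 7.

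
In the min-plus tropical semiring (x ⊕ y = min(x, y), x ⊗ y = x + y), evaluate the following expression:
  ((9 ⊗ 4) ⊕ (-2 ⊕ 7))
((9 ⊗ 4) ⊕ (-2 ⊕ 7)) = -2

Expand innermost to outermost. Recall ⊕ takes the minimum of its arguments and ⊗ takes their sum. Working out the expression ((9 ⊗ 4) ⊕ (-2 ⊕ 7)) gives -2.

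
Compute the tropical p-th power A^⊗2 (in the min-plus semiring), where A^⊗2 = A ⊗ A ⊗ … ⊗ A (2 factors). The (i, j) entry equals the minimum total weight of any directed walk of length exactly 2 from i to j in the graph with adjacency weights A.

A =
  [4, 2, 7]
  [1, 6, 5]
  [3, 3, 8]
A^⊗2 =
  [3, 6, 7]
  [5, 3, 8]
  [4, 5, 8]

Each entry (A^⊗2)_ij equals the minimum over all length-2 walks i = v_0 → v_1 → … → v_2 = j of Σ_t A[v_t][v_{t+1}]. For example, for (i, j) = (0, 2) we minimise over 3 possible intermediate vertex sequences; the minimum is 7, attained along the walk 0 → 1 → 2.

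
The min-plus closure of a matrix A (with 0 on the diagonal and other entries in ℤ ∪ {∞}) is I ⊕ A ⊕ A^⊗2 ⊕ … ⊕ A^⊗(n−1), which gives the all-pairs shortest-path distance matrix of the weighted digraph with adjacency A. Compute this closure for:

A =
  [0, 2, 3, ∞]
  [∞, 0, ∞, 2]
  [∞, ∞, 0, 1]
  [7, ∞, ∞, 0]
Closure =
  [0, 2, 3, 4]
  [9, 0, 12, 2]
  [8, 10, 0, 1]
  [7, 9, 10, 0]

This is the Floyd-Warshall all-pairs shortest-path computation. For each intermediate vertex k = 0, 1, …, 3, update dist[i][j] ← min(dist[i][j], dist[i][k] + dist[k][j]). The final matrix gives, for each (i, j), the minimum total weight of any directed path from i to j (possibly empty when i = j).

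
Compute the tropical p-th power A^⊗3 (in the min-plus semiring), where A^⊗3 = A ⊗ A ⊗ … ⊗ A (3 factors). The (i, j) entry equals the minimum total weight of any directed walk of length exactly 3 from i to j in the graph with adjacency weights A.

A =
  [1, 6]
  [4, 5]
A^⊗3 =
  [3, 8]
  [6, 11]

Each entry (A^⊗3)_ij equals the minimum over all length-3 walks i = v_0 → v_1 → … → v_3 = j of Σ_t A[v_t][v_{t+1}]. For example, for (i, j) = (0, 1) we minimise over 4 possible intermediate vertex sequences; the minimum is 8, attained along the walk 0 → 0 → 0 → 1.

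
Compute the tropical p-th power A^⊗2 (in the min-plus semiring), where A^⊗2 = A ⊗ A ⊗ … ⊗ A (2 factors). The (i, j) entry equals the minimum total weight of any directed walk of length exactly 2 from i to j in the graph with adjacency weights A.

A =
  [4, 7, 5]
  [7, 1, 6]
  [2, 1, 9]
A^⊗2 =
  [7, 6, 9]
  [8, 2, 7]
  [6, 2, 7]

Each entry (A^⊗2)_ij equals the minimum over all length-2 walks i = v_0 → v_1 → … → v_2 = j of Σ_t A[v_t][v_{t+1}]. For example, for (i, j) = (0, 2) we minimise over 3 possible intermediate vertex sequences; the minimum is 9, attained along the walk 0 → 0 → 2.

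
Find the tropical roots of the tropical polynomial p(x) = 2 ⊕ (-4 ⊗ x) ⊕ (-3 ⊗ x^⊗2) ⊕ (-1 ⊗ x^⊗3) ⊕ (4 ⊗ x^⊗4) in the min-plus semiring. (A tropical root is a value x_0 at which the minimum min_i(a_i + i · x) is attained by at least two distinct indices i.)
Roots: {-5, -2, -1, 6}

Each tropical root is a break point of the lower envelope of the lines y = a_i + i · x (there are 5 lines, with slopes 0, 1, ..., 4). Only the lines that attain the minimum somewhere contribute to roots; other lines are dominated. Here the surviving (envelope) indices are i = 4, i = 3, i = 2, i = 1, i = 0.
Intersections between consecutive envelope lines give the roots: for adjacent envelope indices i < j the intersection is x = (a_i − a_j) / (j − i). Reading off the sorted break points: {-5, -2, -1, 6}.
Verification: at each break x_0, at least two indices attain the minimum of min_i(a_i + i · x_0).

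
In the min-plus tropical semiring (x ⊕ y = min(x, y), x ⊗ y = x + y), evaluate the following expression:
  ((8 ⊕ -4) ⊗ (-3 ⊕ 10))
((8 ⊕ -4) ⊗ (-3 ⊕ 10)) = -7

Expand innermost to outermost. Recall ⊕ takes the minimum of its arguments and ⊗ takes their sum. Working out the expression ((8 ⊕ -4) ⊗ (-3 ⊕ 10)) gives -7.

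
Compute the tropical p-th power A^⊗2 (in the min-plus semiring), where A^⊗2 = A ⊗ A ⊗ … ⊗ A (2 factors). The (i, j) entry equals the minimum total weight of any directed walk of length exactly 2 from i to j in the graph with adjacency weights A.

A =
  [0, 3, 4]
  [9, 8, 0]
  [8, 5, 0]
A^⊗2 =
  [0, 3, 3]
  [8, 5, 0]
  [8, 5, 0]

Each entry (A^⊗2)_ij equals the minimum over all length-2 walks i = v_0 → v_1 → … → v_2 = j of Σ_t A[v_t][v_{t+1}]. For example, for (i, j) = (0, 2) we minimise over 3 possible intermediate vertex sequences; the minimum is 3, attained along the walk 0 → 1 → 2.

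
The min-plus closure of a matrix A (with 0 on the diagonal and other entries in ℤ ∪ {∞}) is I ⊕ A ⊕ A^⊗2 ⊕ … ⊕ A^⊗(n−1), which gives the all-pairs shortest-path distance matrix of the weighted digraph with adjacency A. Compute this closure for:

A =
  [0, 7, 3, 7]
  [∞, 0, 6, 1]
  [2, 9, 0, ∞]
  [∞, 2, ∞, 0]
Closure =
  [0, 7, 3, 7]
  [8, 0, 6, 1]
  [2, 9, 0, 9]
  [10, 2, 8, 0]

This is the Floyd-Warshall all-pairs shortest-path computation. For each intermediate vertex k = 0, 1, …, 3, update dist[i][j] ← min(dist[i][j], dist[i][k] + dist[k][j]). The final matrix gives, for each (i, j), the minimum total weight of any directed path from i to j (possibly empty when i = j).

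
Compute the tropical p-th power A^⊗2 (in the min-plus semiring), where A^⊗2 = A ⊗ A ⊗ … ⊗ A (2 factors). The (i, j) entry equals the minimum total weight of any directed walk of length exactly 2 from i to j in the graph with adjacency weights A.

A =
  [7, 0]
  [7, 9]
A^⊗2 =
  [7, 7]
  [14, 7]

Each entry (A^⊗2)_ij equals the minimum over all length-2 walks i = v_0 → v_1 → … → v_2 = j of Σ_t A[v_t][v_{t+1}]. For example, for (i, j) = (0, 1) we minimise over 2 possible intermediate vertex sequences; the minimum is 7, attained along the walk 0 → 0 → 1.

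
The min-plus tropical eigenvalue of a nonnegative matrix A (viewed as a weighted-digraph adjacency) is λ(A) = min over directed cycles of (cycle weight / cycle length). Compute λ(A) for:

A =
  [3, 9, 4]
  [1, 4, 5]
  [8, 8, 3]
λ(A) = 3

Enumerate directed cycles and compute their means (weight / length). Sample:
  cycle 0 → 0: weight = 3, length = 1, mean = 3/1 ≈ 3.000
  cycle 1 → 1: weight = 4, length = 1, mean = 4/1 ≈ 4.000
  cycle 2 → 2: weight = 3, length = 1, mean = 3/1 ≈ 3.000
  cycle 0 → 1 → 0: weight = 10, length = 2, mean = 10/2 ≈ 5.000
  cycle 0 → 2 → 0: weight = 12, length = 2, mean = 12/2 ≈ 6.000
  cycle 1 → 0 → 1: weight = 10, length = 2, mean = 10/2 ≈ 5.000
Minimum mean = 3.000, attained e.g. along the cycle 0 → 0 with weight 3 and length 1. So λ(A) = 3/1 = 3.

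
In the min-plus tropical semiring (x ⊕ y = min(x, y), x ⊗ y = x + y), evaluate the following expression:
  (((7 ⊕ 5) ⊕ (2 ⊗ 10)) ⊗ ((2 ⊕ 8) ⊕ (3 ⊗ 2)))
(((7 ⊕ 5) ⊕ (2 ⊗ 10)) ⊗ ((2 ⊕ 8) ⊕ (3 ⊗ 2))) = 7

Expand innermost to outermost. Recall ⊕ takes the minimum of its arguments and ⊗ takes their sum. Working out the expression (((7 ⊕ 5) ⊕ (2 ⊗ 10)) ⊗ ((2 ⊕ 8) ⊕ (3 ⊗ 2))) gives 7.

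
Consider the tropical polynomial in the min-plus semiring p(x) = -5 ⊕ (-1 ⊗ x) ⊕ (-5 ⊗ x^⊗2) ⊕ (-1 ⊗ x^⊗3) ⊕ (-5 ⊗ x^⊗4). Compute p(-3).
p(-3) = -17

A tropical monomial a ⊗ x^⊗i evaluates to a + i · x. Evaluating each term at x = -3:
  Term 0 contributes -5 + 0 · -3 = -5
  Term 1 contributes -1 + 1 · -3 = -4
  Term 2 contributes -5 + 2 · -3 = -11
  Term 3 contributes -1 + 3 · -3 = -10
  Term 4 contributes -5 + 4 · -3 = -17
p(-3) = ⊕ of these = min[-5, -4, -11, -10, -17] = -17.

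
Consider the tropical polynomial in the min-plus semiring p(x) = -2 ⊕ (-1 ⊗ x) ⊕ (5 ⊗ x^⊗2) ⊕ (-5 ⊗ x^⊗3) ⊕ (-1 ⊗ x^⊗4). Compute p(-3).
p(-3) = -14

A tropical monomial a ⊗ x^⊗i evaluates to a + i · x. Evaluating each term at x = -3:
  Term 0 contributes -2 + 0 · -3 = -2
  Term 1 contributes -1 + 1 · -3 = -4
  Term 2 contributes 5 + 2 · -3 = -1
  Term 3 contributes -5 + 3 · -3 = -14
  Term 4 contributes -1 + 4 · -3 = -13
p(-3) = ⊕ of these = min[-2, -4, -1, -14, -13] = -14.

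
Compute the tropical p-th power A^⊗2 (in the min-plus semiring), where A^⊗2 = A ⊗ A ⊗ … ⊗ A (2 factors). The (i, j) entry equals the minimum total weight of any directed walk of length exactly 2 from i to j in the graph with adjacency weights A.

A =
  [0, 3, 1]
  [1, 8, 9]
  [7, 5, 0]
A^⊗2 =
  [0, 3, 1]
  [1, 4, 2]
  [6, 5, 0]

Each entry (A^⊗2)_ij equals the minimum over all length-2 walks i = v_0 → v_1 → … → v_2 = j of Σ_t A[v_t][v_{t+1}]. For example, for (i, j) = (0, 2) we minimise over 3 possible intermediate vertex sequences; the minimum is 1, attained along the walk 0 → 0 → 2.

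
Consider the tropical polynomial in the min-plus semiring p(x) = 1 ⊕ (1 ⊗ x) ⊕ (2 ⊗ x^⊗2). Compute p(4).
p(4) = 1

A tropical monomial a ⊗ x^⊗i evaluates to a + i · x. Evaluating each term at x = 4:
  Term 0 contributes 1 + 0 · 4 = 1
  Term 1 contributes 1 + 1 · 4 = 5
  Term 2 contributes 2 + 2 · 4 = 10
p(4) = ⊕ of these = min[1, 5, 10] = 1.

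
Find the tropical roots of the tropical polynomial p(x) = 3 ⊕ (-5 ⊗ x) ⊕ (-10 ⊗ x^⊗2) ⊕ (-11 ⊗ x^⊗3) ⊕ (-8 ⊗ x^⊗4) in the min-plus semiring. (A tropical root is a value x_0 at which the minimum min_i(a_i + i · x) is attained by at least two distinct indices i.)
Roots: {-3, 1, 5, 8}

Each tropical root is a break point of the lower envelope of the lines y = a_i + i · x (there are 5 lines, with slopes 0, 1, ..., 4). Only the lines that attain the minimum somewhere contribute to roots; other lines are dominated. Here the surviving (envelope) indices are i = 4, i = 3, i = 2, i = 1, i = 0.
Intersections between consecutive envelope lines give the roots: for adjacent envelope indices i < j the intersection is x = (a_i − a_j) / (j − i). Reading off the sorted break points: {-3, 1, 5, 8}.
Verification: at each break x_0, at least two indices attain the minimum of min_i(a_i + i · x_0).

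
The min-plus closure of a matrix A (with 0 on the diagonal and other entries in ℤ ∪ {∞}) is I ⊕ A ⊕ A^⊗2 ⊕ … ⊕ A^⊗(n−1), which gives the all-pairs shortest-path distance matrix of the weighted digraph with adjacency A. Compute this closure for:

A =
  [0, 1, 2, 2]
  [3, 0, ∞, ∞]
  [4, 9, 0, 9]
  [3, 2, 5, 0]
Closure =
  [0, 1, 2, 2]
  [3, 0, 5, 5]
  [4, 5, 0, 6]
  [3, 2, 5, 0]

This is the Floyd-Warshall all-pairs shortest-path computation. For each intermediate vertex k = 0, 1, …, 3, update dist[i][j] ← min(dist[i][j], dist[i][k] + dist[k][j]). The final matrix gives, for each (i, j), the minimum total weight of any directed path from i to j (possibly empty when i = j).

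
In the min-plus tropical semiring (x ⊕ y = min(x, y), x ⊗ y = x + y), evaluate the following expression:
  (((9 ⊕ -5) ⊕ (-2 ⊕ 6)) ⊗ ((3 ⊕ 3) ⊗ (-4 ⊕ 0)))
(((9 ⊕ -5) ⊕ (-2 ⊕ 6)) ⊗ ((3 ⊕ 3) ⊗ (-4 ⊕ 0))) = -6

Expand innermost to outermost. Recall ⊕ takes the minimum of its arguments and ⊗ takes their sum. Working out the expression (((9 ⊕ -5) ⊕ (-2 ⊕ 6)) ⊗ ((3 ⊕ 3) ⊗ (-4 ⊕ 0))) gives -6.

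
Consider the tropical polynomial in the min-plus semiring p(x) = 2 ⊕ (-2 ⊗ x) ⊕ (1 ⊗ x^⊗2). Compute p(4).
p(4) = 2

A tropical monomial a ⊗ x^⊗i evaluates to a + i · x. Evaluating each term at x = 4:
  Term 0 contributes 2 + 0 · 4 = 2
  Term 1 contributes -2 + 1 · 4 = 2
  Term 2 contributes 1 + 2 · 4 = 9
p(4) = ⊕ of these = min[2, 2, 9] = 2.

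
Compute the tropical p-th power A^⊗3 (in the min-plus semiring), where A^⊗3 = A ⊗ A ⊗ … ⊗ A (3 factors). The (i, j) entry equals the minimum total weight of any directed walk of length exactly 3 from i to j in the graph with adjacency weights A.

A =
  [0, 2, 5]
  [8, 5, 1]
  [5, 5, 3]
A^⊗3 =
  [0, 2, 3]
  [6, 8, 7]
  [5, 7, 8]

Each entry (A^⊗3)_ij equals the minimum over all length-3 walks i = v_0 → v_1 → … → v_3 = j of Σ_t A[v_t][v_{t+1}]. For example, for (i, j) = (0, 2) we minimise over 9 possible intermediate vertex sequences; the minimum is 3, attained along the walk 0 → 0 → 1 → 2.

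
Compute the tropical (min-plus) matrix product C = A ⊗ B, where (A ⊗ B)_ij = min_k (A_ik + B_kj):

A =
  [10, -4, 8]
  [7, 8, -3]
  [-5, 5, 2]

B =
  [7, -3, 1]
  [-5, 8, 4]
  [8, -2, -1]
A ⊗ B =
  [-9, 4, 0]
  [3, -5, -4]
  [0, -8, -4]

Apply the min-plus product entry-by-entry:
  C[0][0] = min over k of (A[0][0] + B[0][0] = 10 + 7 = 17, A[0][1] + B[1][0] = -4 + -5 = -9, A[0][2] + B[2][0] = 8 + 8 = 16) = -9 (attained at k = 1)
  C[0][1] = min over k of (A[0][0] + B[0][1] = 10 + -3 = 7, A[0][1] + B[1][1] = -4 + 8 = 4, A[0][2] + B[2][1] = 8 + -2 = 6) = 4 (attained at k = 1)
  C[0][2] = min over k of (A[0][0] + B[0][2] = 10 + 1 = 11, A[0][1] + B[1][2] = -4 + 4 = 0, A[0][2] + B[2][2] = 8 + -1 = 7) = 0 (attained at k = 1)
  C[1][0] = min over k of (A[1][0] + B[0][0] = 7 + 7 = 14, A[1][1] + B[1][0] = 8 + -5 = 3, A[1][2] + B[2][0] = -3 + 8 = 5) = 3 (attained at k = 1)
  C[1][1] = min over k of (A[1][0] + B[0][1] = 7 + -3 = 4, A[1][1] + B[1][1] = 8 + 8 = 16, A[1][2] + B[2][1] = -3 + -2 = -5) = -5 (attained at k = 2)
  C[1][2] = min over k of (A[1][0] + B[0][2] = 7 + 1 = 8, A[1][1] + B[1][2] = 8 + 4 = 12, A[1][2] + B[2][2] = -3 + -1 = -4) = -4 (attained at k = 2)
  C[2][0] = min over k of (A[2][0] + B[0][0] = -5 + 7 = 2, A[2][1] + B[1][0] = 5 + -5 = 0, A[2][2] + B[2][0] = 2 + 8 = 10) = 0 (attained at k = 1)
  C[2][1] = min over k of (A[2][0] + B[0][1] = -5 + -3 = -8, A[2][1] + B[1][1] = 5 + 8 = 13, A[2][2] + B[2][1] = 2 + -2 = 0) = -8 (attained at k = 0)
  C[2][2] = min over k of (A[2][0] + B[0][2] = -5 + 1 = -4, A[2][1] + B[1][2] = 5 + 4 = 9, A[2][2] + B[2][2] = 2 + -1 = 1) = -4 (attained at k = 0)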